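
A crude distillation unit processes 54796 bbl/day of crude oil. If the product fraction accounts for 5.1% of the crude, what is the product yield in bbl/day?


Crude throughput = 54796 bbl/day
Fraction yield = 5.1%
yield = throughput * fraction / 100
yield = 54796 * 5.1 / 100 = 2794.596

2794.596 bbl/day


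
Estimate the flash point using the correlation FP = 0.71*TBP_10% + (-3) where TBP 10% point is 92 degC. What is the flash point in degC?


FP = 0.71 * 92 + (-3) = 62.32

62.32 degC


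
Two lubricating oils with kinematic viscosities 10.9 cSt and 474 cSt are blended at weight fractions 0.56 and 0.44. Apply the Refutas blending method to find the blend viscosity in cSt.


Refutas method: VBN_i = 14.534*ln(ln(visc_i + 0.8)) + 10.975, blended linearly by mass fraction; since VBN is linear in VBI_i = ln(ln(visc_i + 0.8)) and the fractions sum to 1, blend VBI directly: visc = exp(exp(VBI_blend)) - 0.8
VBI_1 = ln(ln(10.9 + 0.8)) = 0.899994
VBI_2 = ln(ln(474 + 0.8)) = 1.81855
VBI_blend = 0.56 * 0.899994 + 0.44 * 1.81855 = 1.30416
visc_blend = exp(exp(1.30416)) - 0.8 = 39.03

39.03 cSt


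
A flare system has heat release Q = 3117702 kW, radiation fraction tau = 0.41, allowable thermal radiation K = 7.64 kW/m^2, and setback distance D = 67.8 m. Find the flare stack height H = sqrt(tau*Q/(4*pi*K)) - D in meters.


tau*Q/(4*pi*K) = 0.41 * 3117702 / (4 * pi * 7.64) = 13314.2
sqrt(13314.2) = 115.387
H = 115.387 - 67.8 = 47.59

47.59 m


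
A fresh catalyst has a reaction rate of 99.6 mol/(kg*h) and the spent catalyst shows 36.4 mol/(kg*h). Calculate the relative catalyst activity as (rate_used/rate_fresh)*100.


Activity (%) = (rate_used / rate_fresh) * 100
rate_used = 36.4, rate_fresh = 99.6
= (36.4 / 99.6) * 100
= 0.3655 * 100 = 36.55

36.55 %


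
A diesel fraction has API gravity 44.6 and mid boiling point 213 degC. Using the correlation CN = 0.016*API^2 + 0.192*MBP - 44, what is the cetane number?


CN = 0.016 * 44.6^2 + 0.192 * 213 - 44
CN = 31.82656 + 40.896 - 44 = 28.72256

28.72256


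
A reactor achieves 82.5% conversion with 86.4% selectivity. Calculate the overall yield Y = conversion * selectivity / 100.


Overall yield = conversion (%) * selectivity (%) / 100
Conversion = 82.5%, Selectivity = 86.4%
Y = 82.5 * 86.4 / 100
= 71.28 %

71.28 %


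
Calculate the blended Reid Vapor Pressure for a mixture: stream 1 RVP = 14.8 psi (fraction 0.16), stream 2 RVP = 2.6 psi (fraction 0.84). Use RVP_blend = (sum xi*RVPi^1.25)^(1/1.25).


Chevron index: RVP_blend = (sum xi*RVPi^1.25)^(1/1.25)
RVP^1.25 terms: 0.16 * 14.8^1.25 + 0.84 * 2.6^1.25 = 7.41788
RVP_blend = 7.41788^(1/1.25) = 4.968

4.968 psi


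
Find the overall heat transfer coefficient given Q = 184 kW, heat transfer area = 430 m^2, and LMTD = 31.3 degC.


From Q = U*A*LMTD, U = Q / (A * LMTD)
U = 184 / (430 * 31.3) = 184 / 13459 = 0.01367

0.01367 kW/(m^2*K)


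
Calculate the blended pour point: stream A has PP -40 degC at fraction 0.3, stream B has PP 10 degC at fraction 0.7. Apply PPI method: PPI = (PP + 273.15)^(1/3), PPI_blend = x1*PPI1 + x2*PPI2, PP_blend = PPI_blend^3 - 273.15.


PPI_1 = (-40 + 273.15)^(1/3) = 6.15477
PPI_2 = (10 + 273.15)^(1/3) = 6.566574
PPI_blend = 0.3 * 6.15477 + 0.7 * 6.566574 = 6.443033
PP_blend = 6.443033^3 - 273.15 = 267.4675 - 273.15 = -5.68

-5.68 degC


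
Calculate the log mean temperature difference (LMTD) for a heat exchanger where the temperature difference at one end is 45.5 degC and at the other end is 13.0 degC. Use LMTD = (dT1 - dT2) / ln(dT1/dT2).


LMTD = (dT1 - dT2) / ln(dT1/dT2)
= (45.5 - 13.0) / ln(45.5 / 13.0) = 32.5 / 1.25276 = 25.94

25.94 degC


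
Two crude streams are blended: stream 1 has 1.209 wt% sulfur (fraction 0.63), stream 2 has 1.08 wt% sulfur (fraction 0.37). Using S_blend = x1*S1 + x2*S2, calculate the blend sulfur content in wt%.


Linear sulfur blending: S_blend = x1*S1 + x2*S2
Contribution 1: 0.63 * 1.209 = 0.76167 wt%
Contribution 2: 0.37 * 1.08 = 0.3996 wt%
S_blend = 0.76167 + 0.3996 = 1.16127

1.16127 wt%


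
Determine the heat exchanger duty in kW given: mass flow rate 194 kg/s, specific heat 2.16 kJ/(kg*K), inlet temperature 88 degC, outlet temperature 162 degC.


Q = m_dot * cp * delta_T
delta_T = 162 - 88 = 74 K
Q = 194 * 2.16 * 74
= 419.04 * 74
= 31008.96 kW

31008.96 kW


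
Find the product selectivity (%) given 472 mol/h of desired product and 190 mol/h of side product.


Selectivity = desired / (desired + undesired) * 100
Total products = 472 + 190 = 662 mol/h
S = 472 / 662 * 100
= 0.7130 * 100
= 71.30 %

71.30 %


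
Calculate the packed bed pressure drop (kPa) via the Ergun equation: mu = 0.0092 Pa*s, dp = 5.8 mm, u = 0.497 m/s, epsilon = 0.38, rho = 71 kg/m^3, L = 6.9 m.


dp = 5.8 mm = 0.0058 m
Viscous term = 150*0.0092*0.497*(1-0.38)^2 / (0.0058^2*0.38^3) = 142828
Inertial term = 1.75*71*0.497^2*(1-0.38) / (0.0058*0.38^3) = 59789.1
dP/L = 142828 + 59789.1 = 202617 Pa/m
dP = 202617 * 6.9 / 1000 = 1398 kPa

1398 kPa


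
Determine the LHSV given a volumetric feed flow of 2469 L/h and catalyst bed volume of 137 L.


LHSV = volumetric feed rate / catalyst volume
= 2469 L/h / 137 L
= 18.02 h^-1

18.02 h^-1


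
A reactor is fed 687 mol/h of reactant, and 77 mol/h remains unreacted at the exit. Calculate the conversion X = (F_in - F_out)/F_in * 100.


X = (F_in - F_out) / F_in * 100
Moles reacted = 687 - 77 = 610
X = 610 / 687 * 100
= 0.8879 * 100
= 88.79 %

88.79 %


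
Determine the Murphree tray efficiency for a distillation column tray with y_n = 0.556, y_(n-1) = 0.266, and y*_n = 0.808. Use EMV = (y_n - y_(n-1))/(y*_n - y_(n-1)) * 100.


Murphree vapor efficiency: EMV = (y_n - y_(n-1)) / (y*_n - y_(n-1)) * 100
EMV = (0.556 - 0.266) / (0.808 - 0.266) * 100 = 0.29 / 0.542 * 100 = 53.51

53.51 %


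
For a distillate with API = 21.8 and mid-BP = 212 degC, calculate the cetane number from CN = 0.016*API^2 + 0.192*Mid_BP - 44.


CN = 0.016 * 21.8^2 + 0.192 * 212 - 44
CN = 7.60384 + 40.704 - 44 = 4.30784

4.30784


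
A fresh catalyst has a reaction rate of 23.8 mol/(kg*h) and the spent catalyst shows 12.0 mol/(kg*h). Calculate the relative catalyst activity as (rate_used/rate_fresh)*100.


Activity (%) = (rate_used / rate_fresh) * 100
rate_used = 12.0, rate_fresh = 23.8
= (12.0 / 23.8) * 100
= 0.5042 * 100 = 50.42

50.42 %


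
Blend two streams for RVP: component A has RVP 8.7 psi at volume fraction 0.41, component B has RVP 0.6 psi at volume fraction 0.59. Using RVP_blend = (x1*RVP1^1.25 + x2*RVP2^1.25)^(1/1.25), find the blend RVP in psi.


Chevron index: RVP_blend = (sum xi*RVPi^1.25)^(1/1.25)
RVP^1.25 terms: 0.41 * 8.7^1.25 + 0.59 * 0.6^1.25 = 6.43764
RVP_blend = 6.43764^(1/1.25) = 4.436

4.436 psi


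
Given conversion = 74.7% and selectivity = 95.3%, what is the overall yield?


Overall yield = conversion (%) * selectivity (%) / 100
Conversion = 74.7%, Selectivity = 95.3%
Y = 74.7 * 95.3 / 100
= 71.1891 %

71.1891 %


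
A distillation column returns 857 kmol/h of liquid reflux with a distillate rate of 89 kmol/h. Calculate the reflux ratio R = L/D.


Reflux ratio definition: R = L / D (liquid returned / distillate withdrawn)
L = 857 kmol/h, D = 89 kmol/h
R = 857 / 89 = 9.629

9.629


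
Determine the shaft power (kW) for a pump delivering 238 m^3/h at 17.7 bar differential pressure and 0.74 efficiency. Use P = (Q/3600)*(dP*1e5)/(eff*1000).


Q = 238 / 3600 = 0.0661111 m^3/s
P = 0.0661111 * (17.7 * 1e5) / 0.74 / 1000 = 158.1

158.1 kW


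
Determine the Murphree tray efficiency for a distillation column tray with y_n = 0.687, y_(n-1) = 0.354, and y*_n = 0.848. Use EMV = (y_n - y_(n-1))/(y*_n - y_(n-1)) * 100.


Murphree vapor efficiency: EMV = (y_n - y_(n-1)) / (y*_n - y_(n-1)) * 100
EMV = (0.687 - 0.354) / (0.848 - 0.354) * 100 = 0.333 / 0.494 * 100 = 67.41

67.41 %


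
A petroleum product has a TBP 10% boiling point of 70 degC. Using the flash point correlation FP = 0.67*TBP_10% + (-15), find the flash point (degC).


FP = 0.67 * 70 + (-15) = 31.9

31.9 degC


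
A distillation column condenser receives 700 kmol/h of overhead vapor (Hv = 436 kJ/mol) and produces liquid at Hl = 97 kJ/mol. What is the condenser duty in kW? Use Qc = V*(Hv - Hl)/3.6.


Qc = 700 * (436 - 97) / 3.6 = 700 * 339 / 3.6 = 65920

65920 kW


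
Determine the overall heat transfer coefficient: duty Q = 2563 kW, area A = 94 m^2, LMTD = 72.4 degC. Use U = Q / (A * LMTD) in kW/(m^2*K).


From Q = U*A*LMTD, U = Q / (A * LMTD)
U = 2563 / (94 * 72.4) = 2563 / 6805.6 = 0.3766

0.3766 kW/(m^2*K)


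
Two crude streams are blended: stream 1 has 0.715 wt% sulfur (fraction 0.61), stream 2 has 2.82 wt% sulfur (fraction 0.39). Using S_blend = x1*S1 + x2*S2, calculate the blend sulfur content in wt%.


Linear sulfur blending: S_blend = x1*S1 + x2*S2
Contribution 1: 0.61 * 0.715 = 0.43615 wt%
Contribution 2: 0.39 * 2.82 = 1.0998 wt%
S_blend = 0.43615 + 1.0998 = 1.53595

1.53595 wt%


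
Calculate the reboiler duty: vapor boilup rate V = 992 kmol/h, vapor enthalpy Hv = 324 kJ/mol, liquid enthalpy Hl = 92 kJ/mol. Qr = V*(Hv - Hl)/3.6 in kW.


Qr = 992 * (324 - 92) / 3.6 = 992 * 232 / 3.6 = 63930

63930 kW


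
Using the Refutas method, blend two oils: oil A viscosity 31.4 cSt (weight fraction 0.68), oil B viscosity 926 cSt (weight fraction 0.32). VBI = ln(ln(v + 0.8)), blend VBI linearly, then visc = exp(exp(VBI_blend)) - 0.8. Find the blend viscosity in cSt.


Refutas method: VBN_i = 14.534*ln(ln(visc_i + 0.8)) + 10.975, blended linearly by mass fraction; since VBN is linear in VBI_i = ln(ln(visc_i + 0.8)) and the fractions sum to 1, blend VBI directly: visc = exp(exp(VBI_blend)) - 0.8
VBI_1 = ln(ln(31.4 + 0.8)) = 1.24472
VBI_2 = ln(ln(926 + 0.8)) = 1.92158
VBI_blend = 0.68 * 1.24472 + 0.32 * 1.92158 = 1.46132
visc_blend = exp(exp(1.46132)) - 0.8 = 73.76

73.76 cSt


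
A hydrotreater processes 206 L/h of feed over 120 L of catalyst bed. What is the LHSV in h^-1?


LHSV = volumetric feed rate / catalyst volume
= 206 L/h / 120 L
= 1.717 h^-1

1.717 h^-1


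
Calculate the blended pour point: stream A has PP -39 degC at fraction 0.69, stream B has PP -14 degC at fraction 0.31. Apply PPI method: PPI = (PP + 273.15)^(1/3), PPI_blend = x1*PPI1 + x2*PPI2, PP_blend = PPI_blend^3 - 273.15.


PPI_1 = (-39 + 273.15)^(1/3) = 6.163557
PPI_2 = (-14 + 273.15)^(1/3) = 6.375541
PPI_blend = 0.69 * 6.163557 + 0.31 * 6.375541 = 6.229272
PP_blend = 6.229272^3 - 273.15 = 241.7196 - 273.15 = -31.43

-31.43 degC


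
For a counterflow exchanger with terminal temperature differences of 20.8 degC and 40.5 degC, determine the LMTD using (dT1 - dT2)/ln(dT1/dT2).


LMTD = (dT1 - dT2) / ln(dT1/dT2)
= (20.8 - 40.5) / ln(20.8 / 40.5) = -19.7 / -0.666349 = 29.56

29.56 degC


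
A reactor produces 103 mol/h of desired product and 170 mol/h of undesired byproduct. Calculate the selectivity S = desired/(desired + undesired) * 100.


Selectivity = desired / (desired + undesired) * 100
Total products = 103 + 170 = 273 mol/h
S = 103 / 273 * 100
= 0.3773 * 100
= 37.73 %

37.73 %


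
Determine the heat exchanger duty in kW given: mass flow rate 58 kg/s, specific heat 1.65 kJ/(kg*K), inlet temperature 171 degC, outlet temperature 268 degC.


Q = m_dot * cp * delta_T
delta_T = 268 - 171 = 97 K
Q = 58 * 1.65 * 97
= 95.7 * 97
= 9282.9 kW

9282.9 kW


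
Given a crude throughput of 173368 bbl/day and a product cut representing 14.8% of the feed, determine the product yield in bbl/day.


Crude throughput = 173368 bbl/day
Fraction yield = 14.8%
yield = throughput * fraction / 100
yield = 173368 * 14.8 / 100 = 25658.464

25658.464 bbl/day


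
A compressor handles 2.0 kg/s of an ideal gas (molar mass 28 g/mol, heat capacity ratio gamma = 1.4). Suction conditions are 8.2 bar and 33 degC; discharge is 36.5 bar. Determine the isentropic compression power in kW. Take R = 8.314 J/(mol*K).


Isentropic work: W = m*(gamma/(gamma-1))*(R*T1/MW)*((P2/P1)^((gamma-1)/gamma) - 1)
T1 = 33 + 273.15 = 306.15 K
Pressure ratio = 36.5 / 8.2 = 4.45122
Exponent = (1.4 - 1)/1.4 = 0.285714
(P2/P1)^exp - 1 = 4.45122^0.285714 - 1 = 0.532073
W = 2.0 * 1.4 / 0.4 * 8.314 * 306.15 / 28 * 0.532073 = 338.6

338.6 kW


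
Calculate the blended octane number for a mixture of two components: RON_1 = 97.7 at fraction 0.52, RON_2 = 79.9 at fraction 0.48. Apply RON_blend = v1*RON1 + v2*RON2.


Linear blending: RON_blend = sum(vi * RONi)
Contribution 1: 0.52 * 97.7 = 50.804
Contribution 2: 0.48 * 79.9 = 38.352
RON_blend = 50.804 + 38.352 = 89.156

89.156


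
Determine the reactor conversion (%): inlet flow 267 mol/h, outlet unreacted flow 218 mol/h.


X = (F_in - F_out) / F_in * 100
Moles reacted = 267 - 218 = 49
X = 49 / 267 * 100
= 0.1835 * 100
= 18.35 %

18.35 %


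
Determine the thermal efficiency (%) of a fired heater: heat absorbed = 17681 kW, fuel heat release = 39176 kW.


Furnace efficiency = Q_absorbed / Q_fuel * 100
= 17681 / 39176 * 100 = 45.13

45.13 %


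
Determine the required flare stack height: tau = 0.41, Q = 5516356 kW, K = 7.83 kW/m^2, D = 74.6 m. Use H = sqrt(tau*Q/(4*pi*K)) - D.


tau*Q/(4*pi*K) = 0.41 * 5516356 / (4 * pi * 7.83) = 22986.1
sqrt(22986.1) = 151.612
H = 151.612 - 74.6 = 77.01

77.01 m


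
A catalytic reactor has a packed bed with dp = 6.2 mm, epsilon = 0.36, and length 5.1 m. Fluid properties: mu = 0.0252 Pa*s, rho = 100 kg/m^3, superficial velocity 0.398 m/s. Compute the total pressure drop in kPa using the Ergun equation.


dp = 6.2 mm = 0.0062 m
Viscous term = 150*0.0252*0.398*(1-0.36)^2 / (0.0062^2*0.36^3) = 343593
Inertial term = 1.75*100*0.398^2*(1-0.36) / (0.0062*0.36^3) = 61331.7
dP/L = 343593 + 61331.7 = 404925 Pa/m
dP = 404925 * 5.1 / 1000 = 2065 kPa

2065 kPa


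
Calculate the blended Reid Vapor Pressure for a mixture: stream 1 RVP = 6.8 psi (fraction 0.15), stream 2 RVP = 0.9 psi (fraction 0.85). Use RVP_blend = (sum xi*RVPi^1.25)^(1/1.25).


Chevron index: RVP_blend = (sum xi*RVPi^1.25)^(1/1.25)
RVP^1.25 terms: 0.15 * 6.8^1.25 + 0.85 * 0.9^1.25 = 2.39224
RVP_blend = 2.39224^(1/1.25) = 2.009

2.009 psi


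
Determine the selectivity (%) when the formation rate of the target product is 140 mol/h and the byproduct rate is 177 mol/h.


Selectivity = desired / (desired + undesired) * 100
Total products = 140 + 177 = 317 mol/h
S = 140 / 317 * 100
= 0.4416 * 100
= 44.16 %

44.16 %


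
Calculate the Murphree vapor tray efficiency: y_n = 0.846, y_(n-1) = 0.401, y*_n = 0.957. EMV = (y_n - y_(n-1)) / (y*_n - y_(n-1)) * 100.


Murphree vapor efficiency: EMV = (y_n - y_(n-1)) / (y*_n - y_(n-1)) * 100
EMV = (0.846 - 0.401) / (0.957 - 0.401) * 100 = 0.445 / 0.556 * 100 = 80.04

80.04 %


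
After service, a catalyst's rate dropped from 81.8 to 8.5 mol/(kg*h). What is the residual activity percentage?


Activity (%) = (rate_used / rate_fresh) * 100
rate_used = 8.5, rate_fresh = 81.8
= (8.5 / 81.8) * 100
= 0.1039 * 100 = 10.39

10.39 %


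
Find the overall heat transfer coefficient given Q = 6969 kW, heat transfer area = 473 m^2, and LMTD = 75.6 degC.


From Q = U*A*LMTD, U = Q / (A * LMTD)
U = 6969 / (473 * 75.6) = 6969 / 35758.8 = 0.1949

0.1949 kW/(m^2*K)


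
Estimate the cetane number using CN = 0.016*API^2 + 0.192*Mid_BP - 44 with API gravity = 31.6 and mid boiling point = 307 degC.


CN = 0.016 * 31.6^2 + 0.192 * 307 - 44
CN = 15.97696 + 58.944 - 44 = 30.92096

30.92096


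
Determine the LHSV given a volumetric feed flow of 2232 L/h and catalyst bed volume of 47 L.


LHSV = volumetric feed rate / catalyst volume
= 2232 L/h / 47 L
= 47.49 h^-1

47.49 h^-1


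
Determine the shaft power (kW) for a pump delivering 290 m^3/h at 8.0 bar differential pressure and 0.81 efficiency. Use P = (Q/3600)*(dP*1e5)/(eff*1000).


Q = 290 / 3600 = 0.0805556 m^3/s
P = 0.0805556 * (8.0 * 1e5) / 0.81 / 1000 = 79.56

79.56 kW


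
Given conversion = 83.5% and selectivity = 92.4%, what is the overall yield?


Overall yield = conversion (%) * selectivity (%) / 100
Conversion = 83.5%, Selectivity = 92.4%
Y = 83.5 * 92.4 / 100
= 77.154 %

77.154 %


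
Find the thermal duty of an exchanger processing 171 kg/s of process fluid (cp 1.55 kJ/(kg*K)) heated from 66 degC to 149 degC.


Q = m_dot * cp * delta_T
delta_T = 149 - 66 = 83 K
Q = 171 * 1.55 * 83
= 265.05 * 83
= 21999.15 kW

21999.15 kW


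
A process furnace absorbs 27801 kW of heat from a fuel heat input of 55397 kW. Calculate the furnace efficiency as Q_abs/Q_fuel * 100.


Furnace efficiency = Q_absorbed / Q_fuel * 100
= 27801 / 55397 * 100 = 50.19

50.19 %


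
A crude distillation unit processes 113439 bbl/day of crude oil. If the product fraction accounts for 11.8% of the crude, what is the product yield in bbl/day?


Crude throughput = 113439 bbl/day
Fraction yield = 11.8%
yield = throughput * fraction / 100
yield = 113439 * 11.8 / 100 = 13385.802

13385.802 bbl/day


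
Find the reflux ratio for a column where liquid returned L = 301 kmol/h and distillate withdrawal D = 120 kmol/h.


Reflux ratio definition: R = L / D (liquid returned / distillate withdrawn)
L = 301 kmol/h, D = 120 kmol/h
R = 301 / 120 = 2.508

2.508


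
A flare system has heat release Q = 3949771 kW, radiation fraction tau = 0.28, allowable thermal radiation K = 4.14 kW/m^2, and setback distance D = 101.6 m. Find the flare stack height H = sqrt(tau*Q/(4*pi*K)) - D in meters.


tau*Q/(4*pi*K) = 0.28 * 3949771 / (4 * pi * 4.14) = 21257.9
sqrt(21257.9) = 145.801
H = 145.801 - 101.6 = 44.20

44.20 m


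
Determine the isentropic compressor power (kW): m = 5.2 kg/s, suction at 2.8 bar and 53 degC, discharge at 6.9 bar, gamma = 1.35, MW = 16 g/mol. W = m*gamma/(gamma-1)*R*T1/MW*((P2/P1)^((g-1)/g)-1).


Isentropic work: W = m*(gamma/(gamma-1))*(R*T1/MW)*((P2/P1)^((gamma-1)/gamma) - 1)
T1 = 53 + 273.15 = 326.15 K
Pressure ratio = 6.9 / 2.8 = 2.46429
Exponent = (1.35 - 1)/1.35 = 0.259259
(P2/P1)^exp - 1 = 2.46429^0.259259 - 1 = 0.263425
W = 5.2 * 1.35 / 0.35 * 8.314 * 326.15 / 16 * 0.263425 = 895.4

895.4 kW


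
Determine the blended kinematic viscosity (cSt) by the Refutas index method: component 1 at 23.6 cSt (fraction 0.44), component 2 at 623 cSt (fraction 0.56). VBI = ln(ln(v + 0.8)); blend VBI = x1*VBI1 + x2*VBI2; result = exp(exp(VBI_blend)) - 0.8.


Refutas method: VBN_i = 14.534*ln(ln(visc_i + 0.8)) + 10.975, blended linearly by mass fraction; since VBN is linear in VBI_i = ln(ln(visc_i + 0.8)) and the fractions sum to 1, blend VBI directly: visc = exp(exp(VBI_blend)) - 0.8
VBI_1 = ln(ln(23.6 + 0.8)) = 1.16146
VBI_2 = ln(ln(623 + 0.8)) = 1.86188
VBI_blend = 0.44 * 1.16146 + 0.56 * 1.86188 = 1.5537
visc_blend = exp(exp(1.5537)) - 0.8 = 112.4

112.4 cSt


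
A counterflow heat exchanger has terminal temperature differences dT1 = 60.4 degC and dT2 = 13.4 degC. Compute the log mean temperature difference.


LMTD = (dT1 - dT2) / ln(dT1/dT2)
= (60.4 - 13.4) / ln(60.4 / 13.4) = 47 / 1.50573 = 31.21

31.21 degC


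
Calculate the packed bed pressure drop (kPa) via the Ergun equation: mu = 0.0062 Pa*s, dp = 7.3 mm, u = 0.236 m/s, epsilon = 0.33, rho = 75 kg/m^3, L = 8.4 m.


dp = 7.3 mm = 0.0073 m
Viscous term = 150*0.0062*0.236*(1-0.33)^2 / (0.0073^2*0.33^3) = 51446.6
Inertial term = 1.75*75*0.236^2*(1-0.33) / (0.0073*0.33^3) = 18669.5
dP/L = 51446.6 + 18669.5 = 70116.1 Pa/m
dP = 70116.1 * 8.4 / 1000 = 589.0 kPa

589.0 kPa


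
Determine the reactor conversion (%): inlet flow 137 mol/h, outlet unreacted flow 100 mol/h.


X = (F_in - F_out) / F_in * 100
Moles reacted = 137 - 100 = 37
X = 37 / 137 * 100
= 0.2701 * 100
= 27.01 %

27.01 %


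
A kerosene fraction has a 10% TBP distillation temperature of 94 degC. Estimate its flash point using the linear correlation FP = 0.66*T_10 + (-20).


FP = 0.66 * 94 + (-20) = 42.04

42.04 degC


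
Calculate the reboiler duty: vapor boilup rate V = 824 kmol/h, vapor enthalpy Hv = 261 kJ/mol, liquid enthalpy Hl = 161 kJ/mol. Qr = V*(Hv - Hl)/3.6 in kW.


Qr = 824 * (261 - 161) / 3.6 = 824 * 100 / 3.6 = 22890

22890 kW


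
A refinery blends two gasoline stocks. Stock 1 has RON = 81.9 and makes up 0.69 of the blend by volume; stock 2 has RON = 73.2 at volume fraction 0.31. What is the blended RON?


Linear blending: RON_blend = sum(vi * RONi)
Contribution 1: 0.69 * 81.9 = 56.511
Contribution 2: 0.31 * 73.2 = 22.692
RON_blend = 56.511 + 22.692 = 79.203

79.203


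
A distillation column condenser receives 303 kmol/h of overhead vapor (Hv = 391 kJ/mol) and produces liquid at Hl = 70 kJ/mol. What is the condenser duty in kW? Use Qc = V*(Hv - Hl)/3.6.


Qc = 303 * (391 - 70) / 3.6 = 303 * 321 / 3.6 = 27020

27020 kW


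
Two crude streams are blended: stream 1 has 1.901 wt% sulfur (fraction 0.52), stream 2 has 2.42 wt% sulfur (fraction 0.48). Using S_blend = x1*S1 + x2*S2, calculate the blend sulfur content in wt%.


Linear sulfur blending: S_blend = x1*S1 + x2*S2
Contribution 1: 0.52 * 1.901 = 0.98852 wt%
Contribution 2: 0.48 * 2.42 = 1.1616 wt%
S_blend = 0.98852 + 1.1616 = 2.15012

2.15012 wt%


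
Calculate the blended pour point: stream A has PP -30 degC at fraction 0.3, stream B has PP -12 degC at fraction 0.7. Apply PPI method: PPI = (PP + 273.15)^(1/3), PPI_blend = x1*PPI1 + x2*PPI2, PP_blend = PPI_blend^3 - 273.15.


PPI_1 = (-30 + 273.15)^(1/3) = 6.241535
PPI_2 = (-12 + 273.15)^(1/3) = 6.391901
PPI_blend = 0.3 * 6.241535 + 0.7 * 6.391901 = 6.346791
PP_blend = 6.346791^3 - 273.15 = 255.6599 - 273.15 = -17.49

-17.49 degC


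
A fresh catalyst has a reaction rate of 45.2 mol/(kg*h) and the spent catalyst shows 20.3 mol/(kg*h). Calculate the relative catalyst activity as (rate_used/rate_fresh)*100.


Activity (%) = (rate_used / rate_fresh) * 100
rate_used = 20.3, rate_fresh = 45.2
= (20.3 / 45.2) * 100
= 0.4491 * 100 = 44.91

44.91 %


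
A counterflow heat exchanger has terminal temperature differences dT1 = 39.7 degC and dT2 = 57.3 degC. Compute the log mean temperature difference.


LMTD = (dT1 - dT2) / ln(dT1/dT2)
= (39.7 - 57.3) / ln(39.7 / 57.3) = -17.6 / -0.366949 = 47.96

47.96 degC


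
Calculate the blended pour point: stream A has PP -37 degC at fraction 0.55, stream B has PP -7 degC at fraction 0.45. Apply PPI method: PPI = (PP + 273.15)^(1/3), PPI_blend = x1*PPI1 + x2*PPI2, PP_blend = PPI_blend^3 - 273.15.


PPI_1 = (-37 + 273.15)^(1/3) = 6.181056
PPI_2 = (-7 + 273.15)^(1/3) = 6.432436
PPI_blend = 0.55 * 6.181056 + 0.45 * 6.432436 = 6.294177
PP_blend = 6.294177^3 - 273.15 = 249.3543 - 273.15 = -23.8

-23.8 degC


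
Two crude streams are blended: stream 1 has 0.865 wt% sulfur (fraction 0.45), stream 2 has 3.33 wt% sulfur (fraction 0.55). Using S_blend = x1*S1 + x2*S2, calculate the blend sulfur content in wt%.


Linear sulfur blending: S_blend = x1*S1 + x2*S2
Contribution 1: 0.45 * 0.865 = 0.38925 wt%
Contribution 2: 0.55 * 3.33 = 1.8315 wt%
S_blend = 0.38925 + 1.8315 = 2.22075

2.22075 wt%


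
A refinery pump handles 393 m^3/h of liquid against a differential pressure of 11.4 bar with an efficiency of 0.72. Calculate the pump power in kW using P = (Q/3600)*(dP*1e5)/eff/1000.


Q = 393 / 3600 = 0.109167 m^3/s
P = 0.109167 * (11.4 * 1e5) / 0.72 / 1000 = 172.8

172.8 kW


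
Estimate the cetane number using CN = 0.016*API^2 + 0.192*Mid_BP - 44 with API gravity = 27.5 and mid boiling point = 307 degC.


CN = 0.016 * 27.5^2 + 0.192 * 307 - 44
CN = 12.1 + 58.944 - 44 = 27.044

27.044


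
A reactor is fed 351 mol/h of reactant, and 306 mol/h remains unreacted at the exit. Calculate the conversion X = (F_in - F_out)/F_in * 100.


X = (F_in - F_out) / F_in * 100
Moles reacted = 351 - 306 = 45
X = 45 / 351 * 100
= 0.1282 * 100
= 12.82 %

12.82 %


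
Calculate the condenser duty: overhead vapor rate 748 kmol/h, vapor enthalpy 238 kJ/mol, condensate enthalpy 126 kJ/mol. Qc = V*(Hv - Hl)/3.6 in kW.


Qc = 748 * (238 - 126) / 3.6 = 748 * 112 / 3.6 = 23270

23270 kW


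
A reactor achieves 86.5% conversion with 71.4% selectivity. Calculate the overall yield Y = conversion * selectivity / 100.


Overall yield = conversion (%) * selectivity (%) / 100
Conversion = 86.5%, Selectivity = 71.4%
Y = 86.5 * 71.4 / 100
= 61.761 %

61.761 %


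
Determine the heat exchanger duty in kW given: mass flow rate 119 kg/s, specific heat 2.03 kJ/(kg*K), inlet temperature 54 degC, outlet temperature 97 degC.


Q = m_dot * cp * delta_T
delta_T = 97 - 54 = 43 K
Q = 119 * 2.03 * 43
= 241.57 * 43
= 10387.51 kW

10387.51 kW


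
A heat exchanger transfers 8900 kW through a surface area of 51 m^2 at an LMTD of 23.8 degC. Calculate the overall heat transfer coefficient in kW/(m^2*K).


From Q = U*A*LMTD, U = Q / (A * LMTD)
U = 8900 / (51 * 23.8) = 8900 / 1213.8 = 7.332

7.332 kW/(m^2*K)


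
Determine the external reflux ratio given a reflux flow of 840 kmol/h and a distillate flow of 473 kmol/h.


Reflux ratio definition: R = L / D (liquid returned / distillate withdrawn)
L = 840 kmol/h, D = 473 kmol/h
R = 840 / 473 = 1.776

1.776


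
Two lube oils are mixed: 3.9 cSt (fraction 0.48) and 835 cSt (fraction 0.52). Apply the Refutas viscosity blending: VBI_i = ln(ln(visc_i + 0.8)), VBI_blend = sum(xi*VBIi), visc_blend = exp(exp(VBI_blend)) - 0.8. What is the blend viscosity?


Refutas method: VBN_i = 14.534*ln(ln(visc_i + 0.8)) + 10.975, blended linearly by mass fraction; since VBN is linear in VBI_i = ln(ln(visc_i + 0.8)) and the fractions sum to 1, blend VBI directly: visc = exp(exp(VBI_blend)) - 0.8
VBI_1 = ln(ln(3.9 + 0.8)) = 0.436681
VBI_2 = ln(ln(835 + 0.8)) = 1.90634
VBI_blend = 0.48 * 0.436681 + 0.52 * 1.90634 = 1.2009
visc_blend = exp(exp(1.2009)) - 0.8 = 26.95

26.95 cSt


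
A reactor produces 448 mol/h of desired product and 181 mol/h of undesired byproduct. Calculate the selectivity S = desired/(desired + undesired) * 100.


Selectivity = desired / (desired + undesired) * 100
Total products = 448 + 181 = 629 mol/h
S = 448 / 629 * 100
= 0.7122 * 100
= 71.22 %

71.22 %


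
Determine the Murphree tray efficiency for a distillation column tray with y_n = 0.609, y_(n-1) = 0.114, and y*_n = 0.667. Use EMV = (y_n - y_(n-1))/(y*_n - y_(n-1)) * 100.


Murphree vapor efficiency: EMV = (y_n - y_(n-1)) / (y*_n - y_(n-1)) * 100
EMV = (0.609 - 0.114) / (0.667 - 0.114) * 100 = 0.495 / 0.553 * 100 = 89.51

89.51 %


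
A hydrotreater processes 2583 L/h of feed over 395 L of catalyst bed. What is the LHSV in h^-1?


LHSV = volumetric feed rate / catalyst volume
= 2583 L/h / 395 L
= 6.539 h^-1

6.539 h^-1


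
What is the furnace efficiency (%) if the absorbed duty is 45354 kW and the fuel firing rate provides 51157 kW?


Furnace efficiency = Q_absorbed / Q_fuel * 100
= 45354 / 51157 * 100 = 88.66

88.66 %


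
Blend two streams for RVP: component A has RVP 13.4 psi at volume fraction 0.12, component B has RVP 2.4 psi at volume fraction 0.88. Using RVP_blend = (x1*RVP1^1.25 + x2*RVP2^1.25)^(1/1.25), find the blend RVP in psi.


Chevron index: RVP_blend = (sum xi*RVPi^1.25)^(1/1.25)
RVP^1.25 terms: 0.12 * 13.4^1.25 + 0.88 * 2.4^1.25 = 5.70527
RVP_blend = 5.70527^(1/1.25) = 4.027

4.027 psi


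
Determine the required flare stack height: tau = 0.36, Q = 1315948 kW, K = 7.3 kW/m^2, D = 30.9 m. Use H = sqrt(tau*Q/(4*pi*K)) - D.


tau*Q/(4*pi*K) = 0.36 * 1315948 / (4 * pi * 7.3) = 5164.26
sqrt(5164.26) = 71.8628
H = 71.8628 - 30.9 = 40.96

40.96 m


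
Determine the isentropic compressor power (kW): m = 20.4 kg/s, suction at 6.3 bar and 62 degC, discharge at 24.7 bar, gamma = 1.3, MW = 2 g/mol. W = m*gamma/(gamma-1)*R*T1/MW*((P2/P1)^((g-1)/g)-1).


Isentropic work: W = m*(gamma/(gamma-1))*(R*T1/MW)*((P2/P1)^((gamma-1)/gamma) - 1)
T1 = 62 + 273.15 = 335.15 K
Pressure ratio = 24.7 / 6.3 = 3.92063
Exponent = (1.3 - 1)/1.3 = 0.230769
(P2/P1)^exp - 1 = 3.92063^0.230769 - 1 = 0.370655
W = 20.4 * 1.3 / 0.3 * 8.314 * 335.15 / 2 * 0.370655 = 45650

45650 kW


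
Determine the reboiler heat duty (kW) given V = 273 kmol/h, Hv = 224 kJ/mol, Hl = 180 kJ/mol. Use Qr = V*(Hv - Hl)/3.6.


Qr = 273 * (224 - 180) / 3.6 = 273 * 44 / 3.6 = 3337

3337 kW


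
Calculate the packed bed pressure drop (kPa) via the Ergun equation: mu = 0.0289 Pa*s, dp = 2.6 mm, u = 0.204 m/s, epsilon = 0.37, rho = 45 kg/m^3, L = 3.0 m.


dp = 2.6 mm = 0.0026 m
Viscous term = 150*0.0289*0.204*(1-0.37)^2 / (0.0026^2*0.37^3) = 1025060
Inertial term = 1.75*45*0.204^2*(1-0.37) / (0.0026*0.37^3) = 15677.4
dP/L = 1025060 + 15677.4 = 1040740 Pa/m
dP = 1040740 * 3.0 / 1000 = 3122 kPa

3122 kPa


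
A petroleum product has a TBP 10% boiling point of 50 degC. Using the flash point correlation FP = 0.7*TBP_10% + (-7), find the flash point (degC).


FP = 0.7 * 50 + (-7) = 28

28 degC


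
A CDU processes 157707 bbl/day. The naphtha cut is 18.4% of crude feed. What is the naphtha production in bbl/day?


Crude throughput = 157707 bbl/day
Fraction yield = 18.4%
yield = throughput * fraction / 100
yield = 157707 * 18.4 / 100 = 29018.088

29018.088 bbl/day


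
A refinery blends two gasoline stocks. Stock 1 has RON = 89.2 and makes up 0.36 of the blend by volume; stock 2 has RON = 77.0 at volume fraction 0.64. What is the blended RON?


Linear blending: RON_blend = sum(vi * RONi)
Contribution 1: 0.36 * 89.2 = 32.112
Contribution 2: 0.64 * 77.0 = 49.28
RON_blend = 32.112 + 49.28 = 81.392

81.392


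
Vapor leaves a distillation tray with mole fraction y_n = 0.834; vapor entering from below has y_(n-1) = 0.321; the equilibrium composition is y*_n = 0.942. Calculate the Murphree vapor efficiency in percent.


Murphree vapor efficiency: EMV = (y_n - y_(n-1)) / (y*_n - y_(n-1)) * 100
EMV = (0.834 - 0.321) / (0.942 - 0.321) * 100 = 0.513 / 0.621 * 100 = 82.61

82.61 %


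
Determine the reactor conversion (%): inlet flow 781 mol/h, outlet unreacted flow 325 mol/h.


X = (F_in - F_out) / F_in * 100
Moles reacted = 781 - 325 = 456
X = 456 / 781 * 100
= 0.5839 * 100
= 58.39 %

58.39 %


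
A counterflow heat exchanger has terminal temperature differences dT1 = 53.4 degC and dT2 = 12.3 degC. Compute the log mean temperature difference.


LMTD = (dT1 - dT2) / ln(dT1/dT2)
= (53.4 - 12.3) / ln(53.4 / 12.3) = 41.1 / 1.46821 = 27.99

27.99 degC


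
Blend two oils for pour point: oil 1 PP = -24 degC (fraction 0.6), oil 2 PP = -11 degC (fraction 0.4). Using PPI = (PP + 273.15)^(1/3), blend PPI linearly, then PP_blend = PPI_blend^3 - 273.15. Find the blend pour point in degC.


PPI_1 = (-24 + 273.15)^(1/3) = 6.292458
PPI_2 = (-11 + 273.15)^(1/3) = 6.400049
PPI_blend = 0.6 * 6.292458 + 0.4 * 6.400049 = 6.335494
PP_blend = 6.335494^3 - 273.15 = 254.2971 - 273.15 = -18.85

-18.85 degC


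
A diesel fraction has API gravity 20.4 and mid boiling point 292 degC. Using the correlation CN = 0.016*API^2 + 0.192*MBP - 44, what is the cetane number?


CN = 0.016 * 20.4^2 + 0.192 * 292 - 44
CN = 6.65856 + 56.064 - 44 = 18.72256

18.72256


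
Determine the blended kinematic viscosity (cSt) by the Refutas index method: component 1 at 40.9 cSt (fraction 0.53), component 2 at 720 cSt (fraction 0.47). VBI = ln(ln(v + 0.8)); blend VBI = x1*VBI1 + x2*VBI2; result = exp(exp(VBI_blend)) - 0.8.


Refutas method: VBN_i = 14.534*ln(ln(visc_i + 0.8)) + 10.975, blended linearly by mass fraction; since VBN is linear in VBI_i = ln(ln(visc_i + 0.8)) and the fractions sum to 1, blend VBI directly: visc = exp(exp(VBI_blend)) - 0.8
VBI_1 = ln(ln(40.9 + 0.8)) = 1.31654
VBI_2 = ln(ln(720 + 0.8)) = 1.88409
VBI_blend = 0.53 * 1.31654 + 0.47 * 1.88409 = 1.58329
visc_blend = exp(exp(1.58329)) - 0.8 = 129.6

129.6 cSt


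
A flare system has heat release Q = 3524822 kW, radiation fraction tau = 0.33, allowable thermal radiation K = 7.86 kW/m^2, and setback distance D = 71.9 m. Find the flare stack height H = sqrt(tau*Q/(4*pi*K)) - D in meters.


tau*Q/(4*pi*K) = 0.33 * 3524822 / (4 * pi * 7.86) = 11776.6
sqrt(11776.6) = 108.52
H = 108.52 - 71.9 = 36.62

36.62 m


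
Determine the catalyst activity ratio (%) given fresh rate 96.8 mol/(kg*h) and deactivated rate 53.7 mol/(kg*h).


Activity (%) = (rate_used / rate_fresh) * 100
rate_used = 53.7, rate_fresh = 96.8
= (53.7 / 96.8) * 100
= 0.5548 * 100 = 55.48

55.48 %


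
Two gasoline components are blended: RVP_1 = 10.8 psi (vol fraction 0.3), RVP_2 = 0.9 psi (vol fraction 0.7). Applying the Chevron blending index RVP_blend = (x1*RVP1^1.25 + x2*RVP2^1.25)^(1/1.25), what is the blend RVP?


Chevron index: RVP_blend = (sum xi*RVPi^1.25)^(1/1.25)
RVP^1.25 terms: 0.3 * 10.8^1.25 + 0.7 * 0.9^1.25 = 6.48718
RVP_blend = 6.48718^(1/1.25) = 4.463

4.463 psi


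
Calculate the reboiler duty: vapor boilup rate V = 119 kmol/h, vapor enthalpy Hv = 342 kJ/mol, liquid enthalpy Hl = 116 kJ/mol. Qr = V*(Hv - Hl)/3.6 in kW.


Qr = 119 * (342 - 116) / 3.6 = 119 * 226 / 3.6 = 7471

7471 kW


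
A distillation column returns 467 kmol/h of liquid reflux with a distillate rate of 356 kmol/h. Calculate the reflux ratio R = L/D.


Reflux ratio definition: R = L / D (liquid returned / distillate withdrawn)
L = 467 kmol/h, D = 356 kmol/h
R = 467 / 356 = 1.312

1.312


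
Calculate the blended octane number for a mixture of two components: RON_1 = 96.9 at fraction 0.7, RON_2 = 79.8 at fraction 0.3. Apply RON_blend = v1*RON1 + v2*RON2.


Linear blending: RON_blend = sum(vi * RONi)
Contribution 1: 0.7 * 96.9 = 67.83
Contribution 2: 0.3 * 79.8 = 23.94
RON_blend = 67.83 + 23.94 = 91.77

91.77


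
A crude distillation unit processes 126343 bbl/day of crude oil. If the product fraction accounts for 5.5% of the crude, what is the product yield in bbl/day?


Crude throughput = 126343 bbl/day
Fraction yield = 5.5%
yield = throughput * fraction / 100
yield = 126343 * 5.5 / 100 = 6948.865

6948.865 bbl/day


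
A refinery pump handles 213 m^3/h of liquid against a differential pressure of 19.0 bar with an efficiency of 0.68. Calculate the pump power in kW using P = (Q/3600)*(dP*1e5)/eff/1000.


Q = 213 / 3600 = 0.0591667 m^3/s
P = 0.0591667 * (19.0 * 1e5) / 0.68 / 1000 = 165.3

165.3 kW


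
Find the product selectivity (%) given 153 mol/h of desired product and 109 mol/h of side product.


Selectivity = desired / (desired + undesired) * 100
Total products = 153 + 109 = 262 mol/h
S = 153 / 262 * 100
= 0.5840 * 100
= 58.40 %

58.40 %


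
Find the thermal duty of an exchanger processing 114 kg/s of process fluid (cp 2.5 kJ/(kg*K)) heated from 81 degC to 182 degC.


Q = m_dot * cp * delta_T
delta_T = 182 - 81 = 101 K
Q = 114 * 2.5 * 101
= 285 * 101
= 28785 kW

28785 kW


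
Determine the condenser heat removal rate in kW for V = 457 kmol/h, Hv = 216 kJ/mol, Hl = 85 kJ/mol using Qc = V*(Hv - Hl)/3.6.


Qc = 457 * (216 - 85) / 3.6 = 457 * 131 / 3.6 = 16630

16630 kW


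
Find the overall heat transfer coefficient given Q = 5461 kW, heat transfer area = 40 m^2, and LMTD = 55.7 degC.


From Q = U*A*LMTD, U = Q / (A * LMTD)
U = 5461 / (40 * 55.7) = 5461 / 2228 = 2.451

2.451 kW/(m^2*K)


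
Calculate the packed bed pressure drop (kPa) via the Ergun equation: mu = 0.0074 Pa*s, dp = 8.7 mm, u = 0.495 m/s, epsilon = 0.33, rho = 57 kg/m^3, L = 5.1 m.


dp = 8.7 mm = 0.0087 m
Viscous term = 150*0.0074*0.495*(1-0.33)^2 / (0.0087^2*0.33^3) = 90677.1
Inertial term = 1.75*57*0.495^2*(1-0.33) / (0.0087*0.33^3) = 52376.6
dP/L = 90677.1 + 52376.6 = 143054 Pa/m
dP = 143054 * 5.1 / 1000 = 729.6 kPa

729.6 kPa


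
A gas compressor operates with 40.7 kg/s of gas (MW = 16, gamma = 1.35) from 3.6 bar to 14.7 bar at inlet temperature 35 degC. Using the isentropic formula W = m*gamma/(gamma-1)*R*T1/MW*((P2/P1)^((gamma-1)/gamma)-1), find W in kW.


Isentropic work: W = m*(gamma/(gamma-1))*(R*T1/MW)*((P2/P1)^((gamma-1)/gamma) - 1)
T1 = 35 + 273.15 = 308.15 K
Pressure ratio = 14.7 / 3.6 = 4.08333
Exponent = (1.35 - 1)/1.35 = 0.259259
(P2/P1)^exp - 1 = 4.08333^0.259259 - 1 = 0.440161
W = 40.7 * 1.35 / 0.35 * 8.314 * 308.15 / 16 * 0.440161 = 11060

11060 kW


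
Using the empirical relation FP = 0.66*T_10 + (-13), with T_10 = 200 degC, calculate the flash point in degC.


FP = 0.66 * 200 + (-13) = 119

119 degC


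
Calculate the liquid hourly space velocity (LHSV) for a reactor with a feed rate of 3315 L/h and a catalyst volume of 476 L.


LHSV = volumetric feed rate / catalyst volume
= 3315 L/h / 476 L
= 6.964 h^-1

6.964 h^-1


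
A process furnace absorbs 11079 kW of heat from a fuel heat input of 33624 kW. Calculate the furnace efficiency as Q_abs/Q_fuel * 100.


Furnace efficiency = Q_absorbed / Q_fuel * 100
= 11079 / 33624 * 100 = 32.95

32.95 %


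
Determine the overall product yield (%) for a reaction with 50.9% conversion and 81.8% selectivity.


Overall yield = conversion (%) * selectivity (%) / 100
Conversion = 50.9%, Selectivity = 81.8%
Y = 50.9 * 81.8 / 100
= 41.6362 %

41.6362 %


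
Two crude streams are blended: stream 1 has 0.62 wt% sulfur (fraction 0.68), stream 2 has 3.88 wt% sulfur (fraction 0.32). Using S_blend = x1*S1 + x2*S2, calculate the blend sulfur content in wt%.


Linear sulfur blending: S_blend = x1*S1 + x2*S2
Contribution 1: 0.68 * 0.62 = 0.4216 wt%
Contribution 2: 0.32 * 3.88 = 1.2416 wt%
S_blend = 0.4216 + 1.2416 = 1.6632

1.6632 wt%


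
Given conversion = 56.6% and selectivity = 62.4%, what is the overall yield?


Overall yield = conversion (%) * selectivity (%) / 100
Conversion = 56.6%, Selectivity = 62.4%
Y = 56.6 * 62.4 / 100
= 35.3184 %

35.3184 %


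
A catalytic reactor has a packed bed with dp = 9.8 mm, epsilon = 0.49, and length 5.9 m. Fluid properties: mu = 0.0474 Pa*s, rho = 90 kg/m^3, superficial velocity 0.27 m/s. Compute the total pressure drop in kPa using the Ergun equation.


dp = 9.8 mm = 0.0098 m
Viscous term = 150*0.0474*0.27*(1-0.49)^2 / (0.0098^2*0.49^3) = 44190.9
Inertial term = 1.75*90*0.27^2*(1-0.49) / (0.0098*0.49^3) = 5078.83
dP/L = 44190.9 + 5078.83 = 49269.7 Pa/m
dP = 49269.7 * 5.9 / 1000 = 290.7 kPa

290.7 kPa


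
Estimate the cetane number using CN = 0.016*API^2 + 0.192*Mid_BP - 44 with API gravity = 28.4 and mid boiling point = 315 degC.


CN = 0.016 * 28.4^2 + 0.192 * 315 - 44
CN = 12.90496 + 60.48 - 44 = 29.38496

29.38496


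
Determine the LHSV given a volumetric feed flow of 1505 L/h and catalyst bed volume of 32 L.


LHSV = volumetric feed rate / catalyst volume
= 1505 L/h / 32 L
= 47.03 h^-1

47.03 h^-1


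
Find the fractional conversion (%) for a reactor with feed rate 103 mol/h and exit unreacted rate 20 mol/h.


X = (F_in - F_out) / F_in * 100
Moles reacted = 103 - 20 = 83
X = 83 / 103 * 100
= 0.8058 * 100
= 80.58 %

80.58 %


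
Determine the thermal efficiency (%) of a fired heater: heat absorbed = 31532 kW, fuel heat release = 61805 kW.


Furnace efficiency = Q_absorbed / Q_fuel * 100
= 31532 / 61805 * 100 = 51.02

51.02 %


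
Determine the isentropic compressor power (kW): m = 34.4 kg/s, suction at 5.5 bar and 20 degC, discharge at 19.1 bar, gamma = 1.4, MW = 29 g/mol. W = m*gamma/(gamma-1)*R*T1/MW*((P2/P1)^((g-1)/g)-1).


Isentropic work: W = m*(gamma/(gamma-1))*(R*T1/MW)*((P2/P1)^((gamma-1)/gamma) - 1)
T1 = 20 + 273.15 = 293.15 K
Pressure ratio = 19.1 / 5.5 = 3.47273
Exponent = (1.4 - 1)/1.4 = 0.285714
(P2/P1)^exp - 1 = 3.47273^0.285714 - 1 = 0.427175
W = 34.4 * 1.4 / 0.4 * 8.314 * 293.15 / 29 * 0.427175 = 4322

4322 kW


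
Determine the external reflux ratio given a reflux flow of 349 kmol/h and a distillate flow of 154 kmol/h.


Reflux ratio definition: R = L / D (liquid returned / distillate withdrawn)
L = 349 kmol/h, D = 154 kmol/h
R = 349 / 154 = 2.266

2.266


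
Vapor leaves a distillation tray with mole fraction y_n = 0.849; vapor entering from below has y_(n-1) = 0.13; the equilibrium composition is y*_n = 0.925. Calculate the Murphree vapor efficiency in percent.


Murphree vapor efficiency: EMV = (y_n - y_(n-1)) / (y*_n - y_(n-1)) * 100
EMV = (0.849 - 0.13) / (0.925 - 0.13) * 100 = 0.719 / 0.795 * 100 = 90.44

90.44 %
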